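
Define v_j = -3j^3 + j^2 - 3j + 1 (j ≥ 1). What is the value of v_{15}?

v_{15} = -3·15^3 + 1·15^2 - 3·15 + 1 = -9944.

-9944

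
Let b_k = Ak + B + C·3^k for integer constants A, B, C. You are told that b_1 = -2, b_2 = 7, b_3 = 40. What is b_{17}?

Plug in k = 1, 2, 3: A + B + 3C = -2; 2A + B + 9C = 7; 3A + B + 27C = 40.
Subtracting the first from the second: A + 6C = 9.
Subtracting the second from the third: A + 18C = 33.
Solving: C = 2, A = -3, then B = -5.
So b_k = -3·k + (-5) + 2·3^k; at k=17 this is 258280270.

258280270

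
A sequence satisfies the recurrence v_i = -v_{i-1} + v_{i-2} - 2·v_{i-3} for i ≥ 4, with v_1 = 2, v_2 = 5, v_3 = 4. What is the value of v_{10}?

-75

Step forward from the initial values:
v_4 = -3;  v_5 = -3;  v_6 = -8;  v_7 = 11;  v_8 = -13;  v_9 = 40;  v_{10} = -75.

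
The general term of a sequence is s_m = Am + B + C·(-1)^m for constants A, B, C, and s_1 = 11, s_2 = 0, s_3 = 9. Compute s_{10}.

The three given values yield: A + B - C = 11; 2A + B + C = 0; 3A + B - C = 9.
Subtracting the first from the second: A + 2C = -11.
Subtracting the second from the third: A - 2C = 9.
Solving: C = -5, A = -1, then B = 7.
So s_m = -1·m + 7 + (-5)·(-1)^m; at m=10 this is -8.

-8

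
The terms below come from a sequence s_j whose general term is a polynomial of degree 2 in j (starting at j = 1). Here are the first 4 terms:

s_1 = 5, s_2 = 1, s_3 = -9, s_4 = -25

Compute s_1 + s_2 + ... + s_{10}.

1st diffs: -4, -10, -16.
2nd diffs: -6, -6 (constant).
So s_j = -3j^2 + 5j + 3.
Continuing: …, -47, -75, -109, -149, …, s_{10} = -247.
Summing j = 1..10 (10 terms) gives -850.

-850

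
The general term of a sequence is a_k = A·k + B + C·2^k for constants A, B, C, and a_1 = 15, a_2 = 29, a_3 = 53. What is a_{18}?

1310793

At k = 1, 2, 3: A + B + 2C = 15; 2A + B + 4C = 29; 3A + B + 8C = 53.
Subtracting the first from the second: A + 2C = 14.
Subtracting the second from the third: A + 4C = 24.
Solving: C = 5, A = 4, then B = 1.
Therefore a_{18} = 72 + 1 + 5·262144 = 1310793.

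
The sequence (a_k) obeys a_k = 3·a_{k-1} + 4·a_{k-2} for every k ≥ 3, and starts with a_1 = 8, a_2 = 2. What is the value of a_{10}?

524282

Iterate the recurrence:
a_3 = 38; a_4 = 122; a_5 = 518; a_6 = 2042; a_7 = 8198; a_8 = 32762; a_9 = 131078; a_{10} = 524282.
(Characteristic roots are 4 and -1.)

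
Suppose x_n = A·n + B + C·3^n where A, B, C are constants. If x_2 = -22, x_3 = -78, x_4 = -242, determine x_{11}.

-531454

Write the equations: 2A + B + 9C = -22; 3A + B + 27C = -78; 4A + B + 81C = -242.
Subtracting the first from the second: A + 18C = -56.
Subtracting the second from the third: A + 54C = -164.
Solving: C = -3, A = -2, then B = 9.
So x_n = -2·n + 9 + (-3)·3^n; at n=11 this is -531454.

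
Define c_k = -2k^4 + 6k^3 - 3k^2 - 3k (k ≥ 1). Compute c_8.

c_8 = -2·8^4 + 6·8^3 - 3·8^2 - 3·8 = -5336.

-5336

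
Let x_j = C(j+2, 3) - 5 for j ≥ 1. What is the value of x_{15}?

C(17, 3) = 680, so x_{15} = 675.

675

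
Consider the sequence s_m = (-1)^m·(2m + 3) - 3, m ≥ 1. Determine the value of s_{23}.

-52

(-1)^23 = -1; 2m + 3 at m=23 is 49; so s_{23} = -52.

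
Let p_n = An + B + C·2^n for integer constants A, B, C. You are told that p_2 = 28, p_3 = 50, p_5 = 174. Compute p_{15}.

Write the equations: 2A + B + 4C = 28; 3A + B + 8C = 50; 5A + B + 32C = 174.
Subtracting the first from the second: A + 4C = 22.
Subtracting the second from the third: 2A + 24C = 124.
Solving: C = 5, A = 2, then B = 4.
Hence p_{15} = 2·15 + 4 + 5·32768 = 163874.

163874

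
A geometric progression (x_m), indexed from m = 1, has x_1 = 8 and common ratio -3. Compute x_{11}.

472392

x_m = 8·(-3)^(m-1).
x_{11} = 8·(-3)^10 = 472392.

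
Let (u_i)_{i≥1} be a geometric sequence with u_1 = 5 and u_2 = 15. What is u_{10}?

98415

Common ratio r = 3.
u_i = 5·3^(i-1).
u_{10} = 5·3^9 = 98415.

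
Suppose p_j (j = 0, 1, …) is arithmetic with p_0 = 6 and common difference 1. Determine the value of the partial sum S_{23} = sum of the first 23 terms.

p_j = 6 + (j - 0)·1.
p_{22} = 28; S = 23·(6 + 28)/2 = 391.

391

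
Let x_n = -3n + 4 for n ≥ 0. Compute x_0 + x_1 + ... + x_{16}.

Over n = 0..16: Σn = 136.
Total = (-3)·136 + (4)·17 = -340.

-340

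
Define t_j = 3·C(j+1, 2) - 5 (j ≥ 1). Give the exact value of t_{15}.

C(16, 2) = 120, so t_{15} = 355.

355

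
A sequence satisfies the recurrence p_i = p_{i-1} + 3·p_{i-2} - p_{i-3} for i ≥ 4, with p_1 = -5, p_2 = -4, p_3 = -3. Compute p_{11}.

-1807

Compute successive terms:
p_4 = -10  p_5 = -15  p_6 = -42  p_7 = -77  p_8 = -188  p_9 = -377  p_{10} = -864  p_{11} = -1807.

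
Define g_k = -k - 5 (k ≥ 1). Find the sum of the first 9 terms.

-90

Over k = 1..9: Σk = 45.
Total = (-1)·45 + (-5)·9 = -90.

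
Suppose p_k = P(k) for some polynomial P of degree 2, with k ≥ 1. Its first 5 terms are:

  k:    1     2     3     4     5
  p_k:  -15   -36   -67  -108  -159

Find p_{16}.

-1380

1st diffs: -21, -31, -41, -51.
2nd diffs: -10, -10, -10 (constant).
So p_k = -5k^2 - 6k - 4.
Evaluating at k = 16 gives p_{16} = -1380.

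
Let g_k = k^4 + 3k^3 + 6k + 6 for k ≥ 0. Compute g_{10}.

g_{10} = 1·10^4 + 3·10^3 + 6·10 + 6 = 13066.

13066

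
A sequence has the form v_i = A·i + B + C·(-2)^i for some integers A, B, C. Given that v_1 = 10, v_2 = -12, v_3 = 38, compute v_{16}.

Write the equations: A + B - 2C = 10; 2A + B + 4C = -12; 3A + B - 8C = 38.
Subtracting the first from the second: A + 6C = -22.
Subtracting the second from the third: A - 12C = 50.
Solving: C = -4, A = 2, then B = 0.
So v_i = 2·i + 0 + (-4)·(-2)^i; at i=16 this is -262112.

-262112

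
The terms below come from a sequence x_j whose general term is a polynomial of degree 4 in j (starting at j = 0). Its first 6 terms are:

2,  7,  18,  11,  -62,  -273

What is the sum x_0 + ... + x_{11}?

-29214

1st diffs: 5, 11, -7, -73, -211.
2nd diffs: 6, -18, -66, -138.
3rd diffs: -24, -48, -72.
4th diffs: -24, -24 (constant).
Newton forward-difference form: x_j = 2 + 5·C(j,1) + 6·C(j,2) + (-24)·C(j,3) + (-24)·C(j,4).
Continuing: …, -718, -1517, -2814, -4777, …, x_{11} = -11493.
Summing j = 0..11 (12 terms) gives -29214.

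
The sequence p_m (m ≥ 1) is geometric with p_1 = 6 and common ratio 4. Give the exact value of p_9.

393216

p_m = 6·4^(m-1).
p_9 = 6·4^8 = 393216.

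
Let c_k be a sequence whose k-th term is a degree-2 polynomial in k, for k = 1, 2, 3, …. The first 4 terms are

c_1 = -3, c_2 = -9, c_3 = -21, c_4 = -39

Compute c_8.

1st diffs: -6, -12, -18.
2nd diffs: -6, -6 (constant).
Newton forward-difference form: c_k = -3 + (-6)·C(k-1,1) + (-6)·C(k-1,2).
At k = 8: k-1 = 7, so c_8 = -3 - 42 - 126 = -171.

-171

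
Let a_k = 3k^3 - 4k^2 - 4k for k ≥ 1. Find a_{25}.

44275

a_{25} = 3·25^3 - 4·25^2 - 4·25 = 44275.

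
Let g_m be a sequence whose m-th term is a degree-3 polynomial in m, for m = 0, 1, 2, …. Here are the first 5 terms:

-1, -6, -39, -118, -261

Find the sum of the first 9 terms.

1st diffs: -5, -33, -79, -143.
2nd diffs: -28, -46, -64.
3rd diffs: -18, -18 (constant).
So g_m = -3m^3 - 5m^2 + 3m - 1.
Continuing: -486, -811, -1254, -1833.
Summing m = 0..8 (9 terms) gives -4809.

-4809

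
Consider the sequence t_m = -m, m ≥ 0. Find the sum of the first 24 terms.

-276

Over m = 0..23: Σm = 276.
Total = (-1)·276 = -276.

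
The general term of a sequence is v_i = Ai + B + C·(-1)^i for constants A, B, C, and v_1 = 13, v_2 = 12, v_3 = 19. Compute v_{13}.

At i = 1, 2, 3: A + B - C = 13; 2A + B + C = 12; 3A + B - C = 19.
Subtracting the first from the second: A + 2C = -1.
Subtracting the second from the third: A - 2C = 7.
Solving: C = -2, A = 3, then B = 8.
Therefore v_{13} = 39 + 8 + (-2)·(-1) = 49.

49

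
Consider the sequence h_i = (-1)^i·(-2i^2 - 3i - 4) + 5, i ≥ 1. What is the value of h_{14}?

-433

(-1)^14 = 1; -2i^2 - 3i - 4 at i=14 is -438; so h_{14} = -433.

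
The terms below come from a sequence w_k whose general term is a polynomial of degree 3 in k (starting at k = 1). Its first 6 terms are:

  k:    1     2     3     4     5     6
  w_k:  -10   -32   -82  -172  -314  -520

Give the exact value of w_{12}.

1st diffs: -22, -50, -90, -142, -206.
2nd diffs: -28, -40, -52, -64.
3rd diffs: -12, -12, -12 (constant).
Newton forward-difference form: w_k = -10 + (-22)·C(k-1,1) + (-28)·C(k-1,2) + (-12)·C(k-1,3).
At k = 12: k-1 = 11, so w_{12} = -10 - 242 - 1540 - 1980 = -3772.

-3772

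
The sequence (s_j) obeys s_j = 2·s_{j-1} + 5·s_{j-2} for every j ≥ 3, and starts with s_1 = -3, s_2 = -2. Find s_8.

Step forward from the initial values:
s_3 = -19, s_4 = -48, s_5 = -191, s_6 = -622, s_7 = -2199, s_8 = -7508.

-7508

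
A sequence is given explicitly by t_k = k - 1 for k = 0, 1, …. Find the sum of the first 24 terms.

252

Over k = 0..23: Σk = 276.
Total = (1)·276 + (-1)·24 = 252.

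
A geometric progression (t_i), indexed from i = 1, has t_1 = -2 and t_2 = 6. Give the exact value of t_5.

-162

Common ratio r = -3.
t_i = (-2)·(-3)^(i-1).
t_5 = (-2)·(-3)^4 = -162.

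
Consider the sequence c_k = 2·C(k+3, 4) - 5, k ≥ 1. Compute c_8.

C(11, 4) = 330, so c_8 = 655.

655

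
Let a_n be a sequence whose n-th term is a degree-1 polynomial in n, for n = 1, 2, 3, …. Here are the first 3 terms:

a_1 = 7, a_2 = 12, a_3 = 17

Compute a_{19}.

1st diffs: 5, 5 (constant).
So a_n = 5n + 2.
Evaluating at n = 19 gives a_{19} = 97.

97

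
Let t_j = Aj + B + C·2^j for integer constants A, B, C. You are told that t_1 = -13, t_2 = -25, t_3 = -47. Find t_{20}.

Plug in j = 1, 2, 3: A + B + 2C = -13; 2A + B + 4C = -25; 3A + B + 8C = -47.
Subtracting the first from the second: A + 2C = -12.
Subtracting the second from the third: A + 4C = -22.
Solving: C = -5, A = -2, then B = -1.
So t_j = -2·j + (-1) + (-5)·2^j; at j=20 this is -5242921.

-5242921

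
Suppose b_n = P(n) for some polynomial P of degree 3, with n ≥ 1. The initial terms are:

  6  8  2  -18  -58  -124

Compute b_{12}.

-1402

1st diffs: 2, -6, -20, -40, -66.
2nd diffs: -8, -14, -20, -26.
3rd diffs: -6, -6, -6 (constant).
So b_n = -n^3 + 2n^2 + 3n + 2.
Evaluating at n = 12 gives b_{12} = -1402.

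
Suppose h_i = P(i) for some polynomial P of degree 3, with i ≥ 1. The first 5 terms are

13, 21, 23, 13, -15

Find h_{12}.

-1219

1st diffs: 8, 2, -10, -28.
2nd diffs: -6, -12, -18.
3rd diffs: -6, -6 (constant).
Newton forward-difference form: h_i = 13 + 8·C(i-1,1) + (-6)·C(i-1,2) + (-6)·C(i-1,3).
At i = 12: i-1 = 11, so h_{12} = 13 + 88 - 330 - 990 = -1219.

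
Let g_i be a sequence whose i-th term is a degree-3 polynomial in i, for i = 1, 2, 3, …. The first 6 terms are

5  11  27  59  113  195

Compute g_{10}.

1st diffs: 6, 16, 32, 54, 82.
2nd diffs: 10, 16, 22, 28.
3rd diffs: 6, 6, 6 (constant).
So g_i = i^3 - i^2 + 2i + 3.
Evaluating at i = 10 gives g_{10} = 923.

923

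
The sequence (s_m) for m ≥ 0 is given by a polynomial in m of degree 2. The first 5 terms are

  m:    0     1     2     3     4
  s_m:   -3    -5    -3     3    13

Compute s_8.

93

1st diffs: -2, 2, 6, 10.
2nd diffs: 4, 4, 4 (constant).
Newton forward-difference form: s_m = -3 + (-2)·C(m,1) + 4·C(m,2).
At m = 8: m = 8, so s_8 = -3 - 16 + 112 = 93.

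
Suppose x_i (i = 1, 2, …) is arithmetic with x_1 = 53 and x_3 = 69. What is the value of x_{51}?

453

Common difference d = (69 - 53) / (3 - 1) = 8.
x_i = 53 + (i - 1)·8.
x_{51} = 53 + 50·8 = 453.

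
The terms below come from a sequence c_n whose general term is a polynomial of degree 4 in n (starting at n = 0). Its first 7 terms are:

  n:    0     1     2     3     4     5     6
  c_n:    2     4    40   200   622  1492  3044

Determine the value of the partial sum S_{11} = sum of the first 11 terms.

57618

1st diffs: 2, 36, 160, 422, 870, 1552.
2nd diffs: 34, 124, 262, 448, 682.
3rd diffs: 90, 138, 186, 234.
4th diffs: 48, 48, 48 (constant).
Newton forward-difference form: c_n = 2 + 2·C(n,1) + 34·C(n,2) + 90·C(n,3) + 48·C(n,4).
Continuing: 5560, 9370, 14852, 22432.
Summing n = 0..10 (11 terms) gives 57618.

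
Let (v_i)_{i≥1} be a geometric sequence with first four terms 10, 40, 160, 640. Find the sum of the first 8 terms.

218450

Common ratio r = 4.
v_i = 10·4^(i-1).
S = 10·(4^8 - 1)/(4 - 1) = 10·(65536 - 1)/(3) = 218450.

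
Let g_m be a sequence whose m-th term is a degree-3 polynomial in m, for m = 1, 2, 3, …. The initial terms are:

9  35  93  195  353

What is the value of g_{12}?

1st diffs: 26, 58, 102, 158.
2nd diffs: 32, 44, 56.
3rd diffs: 12, 12 (constant).
So g_m = 2m^3 + 4m^2 + 3.
Evaluating at m = 12 gives g_{12} = 4035.

4035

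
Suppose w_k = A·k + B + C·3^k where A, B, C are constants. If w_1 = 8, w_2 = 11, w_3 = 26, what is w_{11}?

Write the equations: A + B + 3C = 8; 2A + B + 9C = 11; 3A + B + 27C = 26.
Subtracting the first from the second: A + 6C = 3.
Subtracting the second from the third: A + 18C = 15.
Solving: C = 1, A = -3, then B = 8.
Therefore w_{11} = -33 + 8 + 1·177147 = 177122.

177122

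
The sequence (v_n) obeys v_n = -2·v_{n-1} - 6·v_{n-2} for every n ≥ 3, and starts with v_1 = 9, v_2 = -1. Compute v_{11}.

58304

Step forward from the initial values:
v_3 = -52  v_4 = 110  v_5 = 92  v_6 = -844  v_7 = 1136  v_8 = 2792  v_9 = -12400  v_{10} = 8048  v_{11} = 58304.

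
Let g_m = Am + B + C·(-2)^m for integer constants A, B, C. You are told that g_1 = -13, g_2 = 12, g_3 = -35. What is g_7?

At m = 1, 2, 3: A + B - 2C = -13; 2A + B + 4C = 12; 3A + B - 8C = -35.
Subtracting the first from the second: A + 6C = 25.
Subtracting the second from the third: A - 12C = -47.
Solving: C = 4, A = 1, then B = -6.
Hence g_7 = 1·7 + (-6) + 4·(-128) = -511.

-511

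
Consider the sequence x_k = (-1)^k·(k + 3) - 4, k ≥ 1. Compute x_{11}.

-18

(-1)^11 = -1; k + 3 at k=11 is 14; so x_{11} = -18.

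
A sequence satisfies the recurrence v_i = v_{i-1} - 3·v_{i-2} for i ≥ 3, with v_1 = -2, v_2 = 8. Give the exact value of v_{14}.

-3832

Compute successive terms:
v_3 = 14; v_4 = -10; v_5 = -52; …; v_{11} = -196; v_{12} = 2210; v_{13} = 2798; v_{14} = -3832.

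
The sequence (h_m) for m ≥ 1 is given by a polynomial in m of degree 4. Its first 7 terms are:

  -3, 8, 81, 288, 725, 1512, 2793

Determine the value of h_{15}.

56025

1st diffs: 11, 73, 207, 437, 787, 1281.
2nd diffs: 62, 134, 230, 350, 494.
3rd diffs: 72, 96, 120, 144.
4th diffs: 24, 24, 24 (constant).
So h_m = m^4 + 2m^3 - 6m^2.
Evaluating at m = 15 gives h_{15} = 56025.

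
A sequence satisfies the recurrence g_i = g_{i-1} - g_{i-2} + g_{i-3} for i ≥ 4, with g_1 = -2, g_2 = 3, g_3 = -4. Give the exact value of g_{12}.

Compute successive terms:
g_4 = -9, g_5 = -2, g_6 = 3, g_7 = -4, g_8 = -9, g_9 = -2, g_{10} = 3, g_{11} = -4, g_{12} = -9.

-9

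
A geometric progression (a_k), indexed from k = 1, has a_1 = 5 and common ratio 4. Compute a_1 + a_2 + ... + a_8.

a_k = 5·4^(k-1).
S = 5·(4^8 - 1)/(4 - 1) = 5·(65536 - 1)/(3) = 109225.

109225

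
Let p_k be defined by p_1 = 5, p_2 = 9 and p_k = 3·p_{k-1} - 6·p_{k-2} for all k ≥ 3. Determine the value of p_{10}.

-3159

Applying the relation repeatedly:
p_3 = -3;  p_4 = -63;  p_5 = -171;  p_6 = -135;  p_7 = 621;  p_8 = 2673;  p_9 = 4293;  p_{10} = -3159.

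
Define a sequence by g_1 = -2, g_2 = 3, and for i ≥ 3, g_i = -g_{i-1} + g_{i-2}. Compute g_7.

g_3 = -5, g_4 = 8, g_5 = -13, g_6 = 21, g_7 = -34.

-34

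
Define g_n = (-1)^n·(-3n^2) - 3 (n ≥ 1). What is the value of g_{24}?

(-1)^24 = 1; -3n^2 at n=24 is -1728; so g_{24} = -1731.

-1731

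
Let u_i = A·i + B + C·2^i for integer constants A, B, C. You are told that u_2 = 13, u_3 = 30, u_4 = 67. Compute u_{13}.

Plug in i = 2, 3, 4: 2A + B + 4C = 13; 3A + B + 8C = 30; 4A + B + 16C = 67.
Subtracting the first from the second: A + 4C = 17.
Subtracting the second from the third: A + 8C = 37.
Solving: C = 5, A = -3, then B = -1.
So u_i = -3·i + (-1) + 5·2^i; at i=13 this is 40920.

40920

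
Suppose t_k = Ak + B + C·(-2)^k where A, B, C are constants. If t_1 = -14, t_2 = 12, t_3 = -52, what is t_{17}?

-655428

Write the equations: A + B - 2C = -14; 2A + B + 4C = 12; 3A + B - 8C = -52.
Subtracting the first from the second: A + 6C = 26.
Subtracting the second from the third: A - 12C = -64.
Solving: C = 5, A = -4, then B = 0.
So t_k = -4·k + 0 + 5·(-2)^k; at k=17 this is -655428.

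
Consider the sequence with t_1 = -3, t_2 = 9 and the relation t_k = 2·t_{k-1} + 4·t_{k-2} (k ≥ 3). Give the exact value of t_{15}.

16343040

t_3 = 6;  t_4 = 48;  t_5 = 120;  …;  t_{12} = 482304;  t_{13} = 1560576;  t_{14} = 5050368;  t_{15} = 16343040.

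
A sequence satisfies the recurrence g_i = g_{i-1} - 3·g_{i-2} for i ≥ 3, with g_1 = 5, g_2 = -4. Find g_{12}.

Step forward from the initial values:
g_3 = -19; g_4 = -7; g_5 = 50; g_6 = 71; g_7 = -79; g_8 = -292; g_9 = -55; g_{10} = 821; g_{11} = 986; g_{12} = -1477.

-1477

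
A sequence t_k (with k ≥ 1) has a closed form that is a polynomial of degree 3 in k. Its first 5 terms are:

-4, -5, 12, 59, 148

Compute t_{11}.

2236

1st diffs: -1, 17, 47, 89.
2nd diffs: 18, 30, 42.
3rd diffs: 12, 12 (constant).
Newton forward-difference form: t_k = -4 + (-1)·C(k-1,1) + 18·C(k-1,2) + 12·C(k-1,3).
At k = 11: k-1 = 10, so t_{11} = -4 - 10 + 810 + 1440 = 2236.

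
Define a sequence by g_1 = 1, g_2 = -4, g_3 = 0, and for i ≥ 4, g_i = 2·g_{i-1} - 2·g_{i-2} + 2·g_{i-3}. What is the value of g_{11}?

64

Iterate the recurrence:
g_4 = 10  g_5 = 12  g_6 = 4  g_7 = 4  g_8 = 24  g_9 = 48  g_{10} = 56  g_{11} = 64.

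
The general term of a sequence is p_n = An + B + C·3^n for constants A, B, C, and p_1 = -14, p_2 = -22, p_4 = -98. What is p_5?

Write the equations: A + B + 3C = -14; 2A + B + 9C = -22; 4A + B + 81C = -98.
Subtracting the first from the second: A + 6C = -8.
Subtracting the second from the third: 2A + 72C = -76.
Solving: C = -1, A = -2, then B = -9.
Hence p_5 = -2·5 + (-9) + (-1)·243 = -262.

-262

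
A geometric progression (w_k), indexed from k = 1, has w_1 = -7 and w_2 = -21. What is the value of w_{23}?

-219667417263

Common ratio r = 3.
w_k = (-7)·3^(k-1).
w_{23} = (-7)·3^22 = -219667417263.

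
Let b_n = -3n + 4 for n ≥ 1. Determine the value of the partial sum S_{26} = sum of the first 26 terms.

Over n = 1..26: Σn = 351.
Total = (-3)·351 + (4)·26 = -949.

-949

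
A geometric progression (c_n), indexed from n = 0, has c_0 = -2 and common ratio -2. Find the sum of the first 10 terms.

682

c_n = (-2)·(-2)^(n-0).
S = (-2)·((-2)^10 - 1)/(-2 - 1) = (-2)·(1024 - 1)/(-3) = 682.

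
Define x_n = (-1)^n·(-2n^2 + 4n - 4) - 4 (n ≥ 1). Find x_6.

(-1)^6 = 1; -2n^2 + 4n - 4 at n=6 is -52; so x_6 = -56.

-56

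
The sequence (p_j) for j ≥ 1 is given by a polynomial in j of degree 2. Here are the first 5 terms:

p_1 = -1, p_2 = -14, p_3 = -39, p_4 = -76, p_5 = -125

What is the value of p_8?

1st diffs: -13, -25, -37, -49.
2nd diffs: -12, -12, -12 (constant).
Newton forward-difference form: p_j = -1 + (-13)·C(j-1,1) + (-12)·C(j-1,2).
At j = 8: j-1 = 7, so p_8 = -1 - 91 - 252 = -344.

-344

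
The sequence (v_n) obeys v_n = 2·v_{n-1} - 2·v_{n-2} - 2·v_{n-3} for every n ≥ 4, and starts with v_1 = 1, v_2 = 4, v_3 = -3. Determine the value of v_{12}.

-2616

Applying the relation repeatedly:
v_4 = -16;  v_5 = -34;  v_6 = -30;  v_7 = 40;  v_8 = 208;  v_9 = 396;  v_{10} = 296;  v_{11} = -616;  v_{12} = -2616.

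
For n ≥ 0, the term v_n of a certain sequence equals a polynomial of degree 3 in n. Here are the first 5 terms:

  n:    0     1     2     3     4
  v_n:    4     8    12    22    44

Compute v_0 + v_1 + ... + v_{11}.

1st diffs: 4, 4, 10, 22.
2nd diffs: 0, 6, 12.
3rd diffs: 6, 6 (constant).
So v_n = n^3 - 3n^2 + 6n + 4.
Continuing: …, 84, 148, 242, 372, …, v_{11} = 1038.
Summing n = 0..11 (12 terms) gives 3282.

3282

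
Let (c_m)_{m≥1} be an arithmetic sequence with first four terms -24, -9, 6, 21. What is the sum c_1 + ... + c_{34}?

Common difference d = 15.
c_m = -24 + (m - 1)·15.
c_{34} = 471; S = 34·(-24 + 471)/2 = 7599.

7599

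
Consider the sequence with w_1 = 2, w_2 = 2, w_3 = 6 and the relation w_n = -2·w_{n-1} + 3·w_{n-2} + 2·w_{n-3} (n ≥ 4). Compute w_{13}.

Applying the relation repeatedly:
w_4 = -2; w_5 = 26; w_6 = -46; w_7 = 166; w_8 = -418; w_9 = 1242; w_{10} = -3406; w_{11} = 9702; w_{12} = -27138; w_{13} = 76570.

76570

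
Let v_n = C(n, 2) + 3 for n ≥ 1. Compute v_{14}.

94

C(14, 2) = 91, so v_{14} = 94.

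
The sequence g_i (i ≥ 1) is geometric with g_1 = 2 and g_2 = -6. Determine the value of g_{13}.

1062882

Common ratio r = -3.
g_i = 2·(-3)^(i-1).
g_{13} = 2·(-3)^12 = 1062882.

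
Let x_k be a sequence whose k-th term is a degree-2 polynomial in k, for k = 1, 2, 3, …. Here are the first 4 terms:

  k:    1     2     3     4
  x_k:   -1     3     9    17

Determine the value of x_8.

1st diffs: 4, 6, 8.
2nd diffs: 2, 2 (constant).
So x_k = k^2 + k - 3.
Evaluating at k = 8 gives x_8 = 69.

69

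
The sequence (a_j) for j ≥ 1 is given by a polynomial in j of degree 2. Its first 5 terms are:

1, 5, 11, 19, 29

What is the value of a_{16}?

271

1st diffs: 4, 6, 8, 10.
2nd diffs: 2, 2, 2 (constant).
Newton forward-difference form: a_j = 1 + 4·C(j-1,1) + 2·C(j-1,2).
At j = 16: j-1 = 15, so a_{16} = 1 + 60 + 210 = 271.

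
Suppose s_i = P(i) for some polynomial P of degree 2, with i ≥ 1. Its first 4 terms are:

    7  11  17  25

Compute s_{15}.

1st diffs: 4, 6, 8.
2nd diffs: 2, 2 (constant).
Newton forward-difference form: s_i = 7 + 4·C(i-1,1) + 2·C(i-1,2).
At i = 15: i-1 = 14, so s_{15} = 7 + 56 + 182 = 245.

245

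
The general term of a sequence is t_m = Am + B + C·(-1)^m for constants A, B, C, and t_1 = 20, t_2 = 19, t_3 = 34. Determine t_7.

62

The three given values yield: A + B - C = 20; 2A + B + C = 19; 3A + B - C = 34.
Subtracting the first from the second: A + 2C = -1.
Subtracting the second from the third: A - 2C = 15.
Solving: C = -4, A = 7, then B = 9.
Hence t_7 = 7·7 + 9 + (-4)·(-1) = 62.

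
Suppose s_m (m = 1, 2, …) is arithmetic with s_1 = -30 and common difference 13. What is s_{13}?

126

s_m = -30 + (m - 1)·13.
s_{13} = -30 + 12·13 = 126.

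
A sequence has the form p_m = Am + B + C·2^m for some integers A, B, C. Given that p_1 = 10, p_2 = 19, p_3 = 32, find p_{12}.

8253

Write the equations: A + B + 2C = 10; 2A + B + 4C = 19; 3A + B + 8C = 32.
Subtracting the first from the second: A + 2C = 9.
Subtracting the second from the third: A + 4C = 13.
Solving: C = 2, A = 5, then B = 1.
Therefore p_{12} = 60 + 1 + 2·4096 = 8253.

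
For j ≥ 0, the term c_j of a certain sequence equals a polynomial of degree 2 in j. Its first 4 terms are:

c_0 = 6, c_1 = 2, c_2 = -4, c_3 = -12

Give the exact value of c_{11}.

-148

1st diffs: -4, -6, -8.
2nd diffs: -2, -2 (constant).
Newton forward-difference form: c_j = 6 + (-4)·C(j,1) + (-2)·C(j,2).
At j = 11: j = 11, so c_{11} = 6 - 44 - 110 = -148.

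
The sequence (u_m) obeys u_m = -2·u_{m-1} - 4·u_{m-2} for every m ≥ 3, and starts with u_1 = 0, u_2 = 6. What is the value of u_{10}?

0

Compute successive terms:
u_3 = -12;  u_4 = 0;  u_5 = 48;  u_6 = -96;  u_7 = 0;  u_8 = 384;  u_9 = -768;  u_{10} = 0.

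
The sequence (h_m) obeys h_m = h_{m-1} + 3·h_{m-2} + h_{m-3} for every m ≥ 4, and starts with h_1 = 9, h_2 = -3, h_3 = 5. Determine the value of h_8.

Iterate the recurrence:
h_4 = 5, h_5 = 17, h_6 = 37, h_7 = 93, h_8 = 221.

221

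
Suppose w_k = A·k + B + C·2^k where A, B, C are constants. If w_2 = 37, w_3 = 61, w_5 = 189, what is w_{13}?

41021

Plug in k = 2, 3, 5: 2A + B + 4C = 37; 3A + B + 8C = 61; 5A + B + 32C = 189.
Subtracting the first from the second: A + 4C = 24.
Subtracting the second from the third: 2A + 24C = 128.
Solving: C = 5, A = 4, then B = 9.
Hence w_{13} = 4·13 + 9 + 5·8192 = 41021.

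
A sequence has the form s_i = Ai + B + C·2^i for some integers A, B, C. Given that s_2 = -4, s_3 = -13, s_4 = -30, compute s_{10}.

Plug in i = 2, 3, 4: 2A + B + 4C = -4; 3A + B + 8C = -13; 4A + B + 16C = -30.
Subtracting the first from the second: A + 4C = -9.
Subtracting the second from the third: A + 8C = -17.
Solving: C = -2, A = -1, then B = 6.
So s_i = -1·i + 6 + (-2)·2^i; at i=10 this is -2052.

-2052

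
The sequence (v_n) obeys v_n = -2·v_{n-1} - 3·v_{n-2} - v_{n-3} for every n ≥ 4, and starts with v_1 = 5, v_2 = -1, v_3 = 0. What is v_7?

Iterate the recurrence:
v_4 = -2, v_5 = 5, v_6 = -4, v_7 = -5.

-5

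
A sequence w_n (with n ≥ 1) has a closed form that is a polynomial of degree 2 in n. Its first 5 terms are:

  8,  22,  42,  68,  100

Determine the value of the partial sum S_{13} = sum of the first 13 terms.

2912

1st diffs: 14, 20, 26, 32.
2nd diffs: 6, 6, 6 (constant).
So w_n = 3n^2 + 5n.
Continuing: …, 138, 182, 232, 288, …, w_{13} = 572.
Summing n = 1..13 (13 terms) gives 2912.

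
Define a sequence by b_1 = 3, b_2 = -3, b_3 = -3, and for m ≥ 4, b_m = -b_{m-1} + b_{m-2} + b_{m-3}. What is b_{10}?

21

Applying the relation repeatedly:
b_4 = 3  b_5 = -9  b_6 = 9  b_7 = -15  b_8 = 15  b_9 = -21  b_{10} = 21.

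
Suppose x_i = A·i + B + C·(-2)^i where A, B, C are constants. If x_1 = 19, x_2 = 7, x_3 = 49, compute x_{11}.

6217

At i = 1, 2, 3: A + B - 2C = 19; 2A + B + 4C = 7; 3A + B - 8C = 49.
Subtracting the first from the second: A + 6C = -12.
Subtracting the second from the third: A - 12C = 42.
Solving: C = -3, A = 6, then B = 7.
So x_i = 6·i + 7 + (-3)·(-2)^i; at i=11 this is 6217.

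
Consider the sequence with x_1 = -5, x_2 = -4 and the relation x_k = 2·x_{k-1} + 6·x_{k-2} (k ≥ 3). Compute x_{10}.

-262720

Applying the relation repeatedly:
x_3 = -38;  x_4 = -100;  x_5 = -428;  x_6 = -1456;  x_7 = -5480;  x_8 = -19696;  x_9 = -72272;  x_{10} = -262720.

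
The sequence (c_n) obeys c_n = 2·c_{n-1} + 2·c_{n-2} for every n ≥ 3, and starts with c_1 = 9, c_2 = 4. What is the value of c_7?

1272

c_3 = 26  c_4 = 60  c_5 = 172  c_6 = 464  c_7 = 1272.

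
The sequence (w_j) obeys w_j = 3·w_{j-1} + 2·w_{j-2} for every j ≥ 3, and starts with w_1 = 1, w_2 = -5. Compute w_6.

-617

Compute successive terms:
w_3 = -13; w_4 = -49; w_5 = -173; w_6 = -617.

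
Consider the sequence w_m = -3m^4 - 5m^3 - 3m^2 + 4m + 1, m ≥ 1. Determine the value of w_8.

-15007

w_8 = -3·8^4 - 5·8^3 - 3·8^2 + 4·8 + 1 = -15007.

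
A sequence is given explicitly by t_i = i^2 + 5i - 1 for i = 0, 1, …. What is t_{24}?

t_{24} = 1·24^2 + 5·24 - 1 = 695.

695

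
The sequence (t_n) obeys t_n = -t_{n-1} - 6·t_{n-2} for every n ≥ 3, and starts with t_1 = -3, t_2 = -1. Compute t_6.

Step forward from the initial values:
t_3 = 19  t_4 = -13  t_5 = -101  t_6 = 179.

179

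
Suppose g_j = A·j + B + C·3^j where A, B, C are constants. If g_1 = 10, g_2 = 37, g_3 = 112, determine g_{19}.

The three given values yield: A + B + 3C = 10; 2A + B + 9C = 37; 3A + B + 27C = 112.
Subtracting the first from the second: A + 6C = 27.
Subtracting the second from the third: A + 18C = 75.
Solving: C = 4, A = 3, then B = -5.
Therefore g_{19} = 57 + (-5) + 4·1162261467 = 4649045920.

4649045920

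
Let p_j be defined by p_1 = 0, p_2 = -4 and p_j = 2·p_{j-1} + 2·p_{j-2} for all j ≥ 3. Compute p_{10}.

Step forward from the initial values:
p_3 = -8; p_4 = -24; p_5 = -64; p_6 = -176; p_7 = -480; p_8 = -1312; p_9 = -3584; p_{10} = -9792.

-9792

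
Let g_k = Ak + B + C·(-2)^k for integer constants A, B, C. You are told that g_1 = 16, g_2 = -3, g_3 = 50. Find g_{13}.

The three given values yield: A + B - 2C = 16; 2A + B + 4C = -3; 3A + B - 8C = 50.
Subtracting the first from the second: A + 6C = -19.
Subtracting the second from the third: A - 12C = 53.
Solving: C = -4, A = 5, then B = 3.
Therefore g_{13} = 65 + 3 + (-4)·(-8192) = 32836.

32836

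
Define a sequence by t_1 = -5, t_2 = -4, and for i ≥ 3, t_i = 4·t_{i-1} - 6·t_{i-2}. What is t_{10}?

Applying the relation repeatedly:
t_3 = 14; t_4 = 80; t_5 = 236; t_6 = 464; t_7 = 440; t_8 = -1024; t_9 = -6736; t_{10} = -20800.

-20800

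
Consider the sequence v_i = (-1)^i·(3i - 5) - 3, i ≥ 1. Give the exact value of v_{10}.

22

(-1)^10 = 1; 3i - 5 at i=10 is 25; so v_{10} = 22.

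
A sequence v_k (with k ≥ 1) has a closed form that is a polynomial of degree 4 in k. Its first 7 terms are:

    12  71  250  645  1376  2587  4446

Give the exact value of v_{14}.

1st diffs: 59, 179, 395, 731, 1211, 1859.
2nd diffs: 120, 216, 336, 480, 648.
3rd diffs: 96, 120, 144, 168.
4th diffs: 24, 24, 24 (constant).
Newton forward-difference form: v_k = 12 + 59·C(k-1,1) + 120·C(k-1,2) + 96·C(k-1,3) + 24·C(k-1,4).
At k = 14: k-1 = 13, so v_{14} = 12 + 767 + 9360 + 27456 + 17160 = 54755.

54755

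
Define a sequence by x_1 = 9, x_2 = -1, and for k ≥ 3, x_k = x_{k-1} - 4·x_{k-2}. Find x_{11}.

5851

Iterate the recurrence:
x_3 = -37; x_4 = -33; x_5 = 115; x_6 = 247; x_7 = -213; x_8 = -1201; x_9 = -349; x_{10} = 4455; x_{11} = 5851.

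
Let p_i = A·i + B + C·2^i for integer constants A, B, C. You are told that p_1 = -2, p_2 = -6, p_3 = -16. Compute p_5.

The three given values yield: A + B + 2C = -2; 2A + B + 4C = -6; 3A + B + 8C = -16.
Subtracting the first from the second: A + 2C = -4.
Subtracting the second from the third: A + 4C = -10.
Solving: C = -3, A = 2, then B = 2.
Therefore p_5 = 10 + 2 + (-3)·32 = -84.

-84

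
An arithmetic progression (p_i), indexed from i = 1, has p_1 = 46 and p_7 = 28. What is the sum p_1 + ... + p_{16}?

376

Common difference d = (28 - 46) / (7 - 1) = -3.
p_i = 46 + (i - 1)·(-3).
p_{16} = 1; S = 16·(46 + 1)/2 = 376.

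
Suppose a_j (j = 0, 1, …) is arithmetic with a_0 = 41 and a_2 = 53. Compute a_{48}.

329

Common difference d = (53 - 41) / (2 - 0) = 6.
a_j = 41 + (j - 0)·6.
a_{48} = 41 + 48·6 = 329.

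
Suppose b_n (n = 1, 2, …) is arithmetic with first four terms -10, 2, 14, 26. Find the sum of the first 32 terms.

Common difference d = 12.
b_n = -10 + (n - 1)·12.
b_{32} = 362; S = 32·(-10 + 362)/2 = 5632.

5632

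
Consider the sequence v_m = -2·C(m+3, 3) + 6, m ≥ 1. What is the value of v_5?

C(8, 3) = 56, so v_5 = -106.

-106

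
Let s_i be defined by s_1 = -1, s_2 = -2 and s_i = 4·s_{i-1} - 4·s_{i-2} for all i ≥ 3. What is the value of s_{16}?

s_3 = -4;  s_4 = -8;  s_5 = -16;  …;  s_{13} = -4096;  s_{14} = -8192;  s_{15} = -16384;  s_{16} = -32768.
(Characteristic roots are 2 and 2.)

-32768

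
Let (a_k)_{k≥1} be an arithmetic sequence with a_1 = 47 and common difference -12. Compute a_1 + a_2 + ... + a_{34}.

-5134

a_k = 47 + (k - 1)·(-12).
a_{34} = -349; S = 34·(47 + (-349))/2 = -5134.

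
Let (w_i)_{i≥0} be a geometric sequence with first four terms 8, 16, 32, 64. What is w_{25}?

Common ratio r = 2.
w_i = 8·2^(i-0).
w_{25} = 8·2^25 = 268435456.

268435456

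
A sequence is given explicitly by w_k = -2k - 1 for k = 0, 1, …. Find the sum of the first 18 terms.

-324

Over k = 0..17: Σk = 153.
Total = (-2)·153 + (-1)·18 = -324.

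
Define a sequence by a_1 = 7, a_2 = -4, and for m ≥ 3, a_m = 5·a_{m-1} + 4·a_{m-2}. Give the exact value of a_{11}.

Applying the relation repeatedly:
a_3 = 8  a_4 = 24  a_5 = 152  a_6 = 856  a_7 = 4888  a_8 = 27864  a_9 = 158872  a_{10} = 905816  a_{11} = 5164568.

5164568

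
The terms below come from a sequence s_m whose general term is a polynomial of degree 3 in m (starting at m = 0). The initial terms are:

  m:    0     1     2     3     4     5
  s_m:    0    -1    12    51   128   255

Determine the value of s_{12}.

1st diffs: -1, 13, 39, 77, 127.
2nd diffs: 14, 26, 38, 50.
3rd diffs: 12, 12, 12 (constant).
So s_m = 2m^3 + m^2 - 4m.
Evaluating at m = 12 gives s_{12} = 3552.

3552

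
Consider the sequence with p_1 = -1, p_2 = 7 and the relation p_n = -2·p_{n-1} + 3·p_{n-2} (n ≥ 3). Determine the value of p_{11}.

p_3 = -17, p_4 = 55, p_5 = -161, p_6 = 487, p_7 = -1457, p_8 = 4375, p_9 = -13121, p_{10} = 39367, p_{11} = -118097.
(Characteristic roots are 1 and -3.)

-118097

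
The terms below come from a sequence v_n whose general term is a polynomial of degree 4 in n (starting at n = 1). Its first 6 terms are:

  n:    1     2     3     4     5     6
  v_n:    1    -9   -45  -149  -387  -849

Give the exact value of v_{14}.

-31329

1st diffs: -10, -36, -104, -238, -462.
2nd diffs: -26, -68, -134, -224.
3rd diffs: -42, -66, -90.
4th diffs: -24, -24 (constant).
Newton forward-difference form: v_n = 1 + (-10)·C(n-1,1) + (-26)·C(n-1,2) + (-42)·C(n-1,3) + (-24)·C(n-1,4).
At n = 14: n-1 = 13, so v_{14} = 1 - 130 - 2028 - 12012 - 17160 = -31329.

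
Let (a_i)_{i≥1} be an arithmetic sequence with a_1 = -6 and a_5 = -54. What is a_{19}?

Common difference d = (-54 - (-6)) / (5 - 1) = -12.
a_i = -6 + (i - 1)·(-12).
a_{19} = -6 + 18·(-12) = -222.

-222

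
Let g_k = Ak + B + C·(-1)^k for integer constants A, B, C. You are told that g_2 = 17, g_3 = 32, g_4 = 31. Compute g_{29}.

214

At k = 2, 3, 4: 2A + B + C = 17; 3A + B - C = 32; 4A + B + C = 31.
Subtracting the first from the second: A - 2C = 15.
Subtracting the second from the third: A + 2C = -1.
Solving: C = -4, A = 7, then B = 7.
Hence g_{29} = 7·29 + 7 + (-4)·(-1) = 214.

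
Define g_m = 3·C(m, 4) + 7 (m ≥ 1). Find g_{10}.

637

C(10, 4) = 210, so g_{10} = 637.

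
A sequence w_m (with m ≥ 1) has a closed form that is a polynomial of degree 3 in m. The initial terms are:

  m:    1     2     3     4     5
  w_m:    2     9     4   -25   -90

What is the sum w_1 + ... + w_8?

-1300

1st diffs: 7, -5, -29, -65.
2nd diffs: -12, -24, -36.
3rd diffs: -12, -12 (constant).
Newton forward-difference form: w_m = 2 + 7·C(m-1,1) + (-12)·C(m-1,2) + (-12)·C(m-1,3).
Continuing: -203, -376, -621.
Summing m = 1..8 (8 terms) gives -1300.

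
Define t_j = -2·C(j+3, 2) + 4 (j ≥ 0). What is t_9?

C(12, 2) = 66, so t_9 = -128.

-128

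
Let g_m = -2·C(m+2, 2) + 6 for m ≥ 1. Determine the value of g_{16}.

-300

C(18, 2) = 153, so g_{16} = -300.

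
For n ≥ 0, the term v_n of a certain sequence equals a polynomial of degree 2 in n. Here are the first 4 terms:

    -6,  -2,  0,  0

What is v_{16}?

-182

1st diffs: 4, 2, 0.
2nd diffs: -2, -2 (constant).
Newton forward-difference form: v_n = -6 + 4·C(n,1) + (-2)·C(n,2).
At n = 16: n = 16, so v_{16} = -6 + 64 - 240 = -182.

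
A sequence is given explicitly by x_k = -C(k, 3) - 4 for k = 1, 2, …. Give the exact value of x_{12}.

-224

C(12, 3) = 220, so x_{12} = -224.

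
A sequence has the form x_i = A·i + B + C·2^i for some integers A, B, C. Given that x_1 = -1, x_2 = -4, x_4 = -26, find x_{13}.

At i = 1, 2, 4: A + B + 2C = -1; 2A + B + 4C = -4; 4A + B + 16C = -26.
Subtracting the first from the second: A + 2C = -3.
Subtracting the second from the third: 2A + 12C = -22.
Solving: C = -2, A = 1, then B = 2.
Therefore x_{13} = 13 + 2 + (-2)·8192 = -16369.

-16369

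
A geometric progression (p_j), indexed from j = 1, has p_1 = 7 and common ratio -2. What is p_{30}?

p_j = 7·(-2)^(j-1).
p_{30} = 7·(-2)^29 = -3758096384.

-3758096384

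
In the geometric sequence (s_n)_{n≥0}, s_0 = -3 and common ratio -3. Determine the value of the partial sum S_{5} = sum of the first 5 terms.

-183

s_n = (-3)·(-3)^(n-0).
S = (-3)·((-3)^5 - 1)/(-3 - 1) = (-3)·(-243 - 1)/(-4) = -183.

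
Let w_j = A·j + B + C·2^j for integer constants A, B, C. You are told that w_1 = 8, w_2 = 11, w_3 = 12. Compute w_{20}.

At j = 1, 2, 3: A + B + 2C = 8; 2A + B + 4C = 11; 3A + B + 8C = 12.
Subtracting the first from the second: A + 2C = 3.
Subtracting the second from the third: A + 4C = 1.
Solving: C = -1, A = 5, then B = 5.
Therefore w_{20} = 100 + 5 + (-1)·1048576 = -1048471.

-1048471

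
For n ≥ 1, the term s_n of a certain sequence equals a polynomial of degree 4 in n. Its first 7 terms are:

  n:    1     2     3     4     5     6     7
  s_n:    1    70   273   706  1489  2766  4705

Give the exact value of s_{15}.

72129

1st diffs: 69, 203, 433, 783, 1277, 1939.
2nd diffs: 134, 230, 350, 494, 662.
3rd diffs: 96, 120, 144, 168.
4th diffs: 24, 24, 24 (constant).
Newton forward-difference form: s_n = 1 + 69·C(n-1,1) + 134·C(n-1,2) + 96·C(n-1,3) + 24·C(n-1,4).
At n = 15: n-1 = 14, so s_{15} = 1 + 966 + 12194 + 34944 + 24024 = 72129.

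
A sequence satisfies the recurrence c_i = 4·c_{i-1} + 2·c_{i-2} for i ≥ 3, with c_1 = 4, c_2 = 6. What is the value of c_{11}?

c_3 = 32, c_4 = 140, c_5 = 624, c_6 = 2776, c_7 = 12352, c_8 = 54960, c_9 = 244544, c_{10} = 1088096, c_{11} = 4841472.

4841472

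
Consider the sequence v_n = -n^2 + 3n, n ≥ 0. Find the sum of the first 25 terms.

Over n = 0..24: Σn = 300, Σn² = 4900.
Total = (-1)·4900 + (3)·300 = -4000.

-4000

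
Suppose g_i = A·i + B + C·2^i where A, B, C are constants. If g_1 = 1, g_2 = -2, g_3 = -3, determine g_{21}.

2097051

Plug in i = 1, 2, 3: A + B + 2C = 1; 2A + B + 4C = -2; 3A + B + 8C = -3.
Subtracting the first from the second: A + 2C = -3.
Subtracting the second from the third: A + 4C = -1.
Solving: C = 1, A = -5, then B = 4.
Therefore g_{21} = -105 + 4 + 1·2097152 = 2097051.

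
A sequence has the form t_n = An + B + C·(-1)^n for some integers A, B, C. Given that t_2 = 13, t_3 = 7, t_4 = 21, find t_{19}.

At n = 2, 3, 4: 2A + B + C = 13; 3A + B - C = 7; 4A + B + C = 21.
Subtracting the first from the second: A - 2C = -6.
Subtracting the second from the third: A + 2C = 14.
Solving: C = 5, A = 4, then B = 0.
Hence t_{19} = 4·19 + 0 + 5·(-1) = 71.

71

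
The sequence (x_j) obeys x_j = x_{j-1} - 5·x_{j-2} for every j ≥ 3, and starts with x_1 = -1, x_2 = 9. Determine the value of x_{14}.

x_3 = 14;  x_4 = -31;  x_5 = -101;  …;  x_{11} = 8579;  x_{12} = 28334;  x_{13} = -14561;  x_{14} = -156231.

-156231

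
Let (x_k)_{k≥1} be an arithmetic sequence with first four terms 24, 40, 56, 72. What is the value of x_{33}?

536

Common difference d = 16.
x_k = 24 + (k - 1)·16.
x_{33} = 24 + 32·16 = 536.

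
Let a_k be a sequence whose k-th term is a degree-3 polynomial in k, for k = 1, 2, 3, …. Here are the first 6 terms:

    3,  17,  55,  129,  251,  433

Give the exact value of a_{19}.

13719

1st diffs: 14, 38, 74, 122, 182.
2nd diffs: 24, 36, 48, 60.
3rd diffs: 12, 12, 12 (constant).
Newton forward-difference form: a_k = 3 + 14·C(k-1,1) + 24·C(k-1,2) + 12·C(k-1,3).
At k = 19: k-1 = 18, so a_{19} = 3 + 252 + 3672 + 9792 = 13719.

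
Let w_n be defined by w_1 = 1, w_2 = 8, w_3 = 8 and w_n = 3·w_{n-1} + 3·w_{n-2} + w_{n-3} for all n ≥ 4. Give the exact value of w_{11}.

Step forward from the initial values:
w_4 = 49;  w_5 = 179;  w_6 = 692;  w_7 = 2662;  w_8 = 10241;  w_9 = 39401;  w_{10} = 151588;  w_{11} = 583208.

583208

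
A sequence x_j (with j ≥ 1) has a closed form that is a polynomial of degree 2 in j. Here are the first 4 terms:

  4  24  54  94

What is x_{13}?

904

1st diffs: 20, 30, 40.
2nd diffs: 10, 10 (constant).
So x_j = 5j^2 + 5j - 6.
Evaluating at j = 13 gives x_{13} = 904.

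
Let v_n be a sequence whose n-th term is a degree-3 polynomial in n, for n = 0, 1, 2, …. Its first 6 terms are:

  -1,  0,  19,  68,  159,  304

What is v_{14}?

6019

1st diffs: 1, 19, 49, 91, 145.
2nd diffs: 18, 30, 42, 54.
3rd diffs: 12, 12, 12 (constant).
Newton forward-difference form: v_n = -1 + 1·C(n,1) + 18·C(n,2) + 12·C(n,3).
At n = 14: n = 14, so v_{14} = -1 + 14 + 1638 + 4368 = 6019.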